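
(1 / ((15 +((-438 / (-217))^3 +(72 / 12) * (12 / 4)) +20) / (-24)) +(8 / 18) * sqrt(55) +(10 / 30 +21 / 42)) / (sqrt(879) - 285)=-190 * sqrt(55) / 120519 - 157372652135 / 100528635756612 - 2 * sqrt(48345) / 361557 - 1656554233 * sqrt(879) / 301585907269836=-0.01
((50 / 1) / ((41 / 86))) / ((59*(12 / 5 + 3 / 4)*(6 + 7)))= 86000 / 1981161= 0.04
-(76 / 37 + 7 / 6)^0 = -1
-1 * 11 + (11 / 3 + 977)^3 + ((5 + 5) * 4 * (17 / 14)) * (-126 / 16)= 50928140527 / 54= 943113713.46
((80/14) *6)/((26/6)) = 720/91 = 7.91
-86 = -86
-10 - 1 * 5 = -15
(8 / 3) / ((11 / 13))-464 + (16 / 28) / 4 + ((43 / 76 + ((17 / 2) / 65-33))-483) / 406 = -30576322727 / 66186120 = -461.97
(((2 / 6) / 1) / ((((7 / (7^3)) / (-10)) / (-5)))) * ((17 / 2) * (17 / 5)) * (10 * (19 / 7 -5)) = -1618400 / 3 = -539466.67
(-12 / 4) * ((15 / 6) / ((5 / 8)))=-12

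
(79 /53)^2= 6241 /2809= 2.22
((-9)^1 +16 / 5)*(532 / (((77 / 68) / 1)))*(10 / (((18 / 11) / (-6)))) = 299744 / 3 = 99914.67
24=24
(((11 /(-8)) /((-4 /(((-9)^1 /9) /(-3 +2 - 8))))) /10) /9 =11 /25920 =0.00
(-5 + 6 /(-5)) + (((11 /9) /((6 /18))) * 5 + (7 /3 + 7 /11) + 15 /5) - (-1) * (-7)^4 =399152 /165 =2419.10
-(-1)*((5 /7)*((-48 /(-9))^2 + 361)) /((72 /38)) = 332975 /2268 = 146.81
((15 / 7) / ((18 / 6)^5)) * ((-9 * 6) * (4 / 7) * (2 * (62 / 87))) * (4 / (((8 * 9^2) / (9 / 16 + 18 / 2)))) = -2635 / 115101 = -0.02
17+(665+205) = 887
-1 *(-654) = 654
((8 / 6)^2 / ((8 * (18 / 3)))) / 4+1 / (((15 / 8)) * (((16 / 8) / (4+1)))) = 145 / 108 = 1.34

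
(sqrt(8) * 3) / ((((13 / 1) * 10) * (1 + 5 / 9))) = 0.04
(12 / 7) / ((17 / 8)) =96 / 119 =0.81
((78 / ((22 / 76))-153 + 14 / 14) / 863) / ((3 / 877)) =1133084 / 28479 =39.79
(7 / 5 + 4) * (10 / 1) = 54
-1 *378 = -378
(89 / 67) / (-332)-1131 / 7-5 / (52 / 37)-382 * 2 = -940377491 / 1012102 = -929.13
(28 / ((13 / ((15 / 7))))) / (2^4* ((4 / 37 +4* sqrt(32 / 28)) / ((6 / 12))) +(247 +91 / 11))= 562520805 / 22713673606 - 39755760* sqrt(14) / 11356836803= 0.01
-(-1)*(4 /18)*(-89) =-178 /9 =-19.78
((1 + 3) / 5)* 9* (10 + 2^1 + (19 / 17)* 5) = 10764 / 85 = 126.64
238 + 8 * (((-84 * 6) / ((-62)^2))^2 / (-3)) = 219755662 / 923521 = 237.95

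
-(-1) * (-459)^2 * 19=4002939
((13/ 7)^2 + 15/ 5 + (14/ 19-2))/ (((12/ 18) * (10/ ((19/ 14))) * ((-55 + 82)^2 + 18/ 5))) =1207/ 837606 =0.00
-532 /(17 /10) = -312.94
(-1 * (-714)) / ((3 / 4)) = 952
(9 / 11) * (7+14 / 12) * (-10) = -735 / 11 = -66.82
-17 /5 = -3.40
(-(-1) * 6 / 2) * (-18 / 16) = -3.38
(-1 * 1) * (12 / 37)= -12 / 37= -0.32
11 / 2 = 5.50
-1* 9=-9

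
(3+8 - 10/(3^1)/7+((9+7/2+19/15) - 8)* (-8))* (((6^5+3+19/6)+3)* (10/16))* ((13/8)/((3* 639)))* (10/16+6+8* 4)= -33408514633/5889024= -5673.01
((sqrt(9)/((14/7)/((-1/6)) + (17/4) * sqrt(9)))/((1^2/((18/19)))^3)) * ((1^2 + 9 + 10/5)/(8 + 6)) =139968/48013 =2.92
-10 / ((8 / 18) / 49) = -2205 / 2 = -1102.50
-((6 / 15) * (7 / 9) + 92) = -4154 / 45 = -92.31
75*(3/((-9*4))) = -25/4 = -6.25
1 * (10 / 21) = 10 / 21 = 0.48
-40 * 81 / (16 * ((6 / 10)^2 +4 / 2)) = -10125 / 118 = -85.81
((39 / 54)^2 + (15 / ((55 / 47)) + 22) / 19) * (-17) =-2710021 / 67716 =-40.02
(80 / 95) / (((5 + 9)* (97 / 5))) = 40 / 12901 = 0.00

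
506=506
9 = 9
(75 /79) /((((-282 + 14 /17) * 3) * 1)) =-0.00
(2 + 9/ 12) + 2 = 19/ 4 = 4.75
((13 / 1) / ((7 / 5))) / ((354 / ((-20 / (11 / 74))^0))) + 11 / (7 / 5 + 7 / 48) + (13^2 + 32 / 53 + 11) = 24657421 / 131334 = 187.75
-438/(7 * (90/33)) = -803/35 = -22.94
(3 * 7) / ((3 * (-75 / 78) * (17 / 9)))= -1638 / 425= -3.85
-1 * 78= -78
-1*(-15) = 15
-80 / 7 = -11.43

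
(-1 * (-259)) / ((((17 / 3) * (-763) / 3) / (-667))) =222111 / 1853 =119.87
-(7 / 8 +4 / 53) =-403 / 424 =-0.95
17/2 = 8.50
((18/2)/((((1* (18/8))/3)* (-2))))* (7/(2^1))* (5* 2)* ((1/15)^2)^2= -0.00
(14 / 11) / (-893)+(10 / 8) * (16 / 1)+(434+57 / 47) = 4471541 / 9823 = 455.21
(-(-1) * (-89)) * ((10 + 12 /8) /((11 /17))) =-34799 /22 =-1581.77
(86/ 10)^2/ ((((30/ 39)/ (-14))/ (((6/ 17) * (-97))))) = 97926738/ 2125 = 46083.17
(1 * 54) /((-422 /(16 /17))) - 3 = -11193 /3587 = -3.12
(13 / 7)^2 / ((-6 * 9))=-169 / 2646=-0.06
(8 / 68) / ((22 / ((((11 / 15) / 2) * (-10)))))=-1 / 51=-0.02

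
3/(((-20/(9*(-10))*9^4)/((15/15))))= 1/486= 0.00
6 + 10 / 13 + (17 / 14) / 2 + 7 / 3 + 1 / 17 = 181343 / 18564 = 9.77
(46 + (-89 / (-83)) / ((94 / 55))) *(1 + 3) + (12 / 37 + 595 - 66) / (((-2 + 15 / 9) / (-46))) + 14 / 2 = 10571280327 / 144337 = 73240.27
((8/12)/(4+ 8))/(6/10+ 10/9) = 5/154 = 0.03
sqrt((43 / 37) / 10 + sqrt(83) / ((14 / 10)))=sqrt(779590 + 4791500* sqrt(83)) / 2590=2.57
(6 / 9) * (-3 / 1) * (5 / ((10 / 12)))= -12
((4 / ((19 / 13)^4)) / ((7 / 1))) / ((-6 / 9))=-0.19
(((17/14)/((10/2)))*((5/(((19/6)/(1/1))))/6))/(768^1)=17/204288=0.00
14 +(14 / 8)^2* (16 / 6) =133 / 6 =22.17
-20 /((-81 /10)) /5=40 /81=0.49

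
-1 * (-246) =246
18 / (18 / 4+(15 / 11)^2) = 484 / 171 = 2.83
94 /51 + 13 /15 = 2.71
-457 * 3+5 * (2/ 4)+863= -1011/ 2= -505.50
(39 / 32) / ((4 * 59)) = 39 / 7552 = 0.01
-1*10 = -10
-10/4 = -5/2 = -2.50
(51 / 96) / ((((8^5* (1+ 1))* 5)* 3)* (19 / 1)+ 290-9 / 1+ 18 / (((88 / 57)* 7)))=1309 / 46022697128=0.00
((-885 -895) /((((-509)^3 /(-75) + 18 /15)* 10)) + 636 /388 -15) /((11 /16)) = -2734525125984 /140707764373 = -19.43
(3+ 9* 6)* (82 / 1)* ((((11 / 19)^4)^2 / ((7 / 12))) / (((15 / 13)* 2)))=1371039402876 / 31285510865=43.82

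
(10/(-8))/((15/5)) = -0.42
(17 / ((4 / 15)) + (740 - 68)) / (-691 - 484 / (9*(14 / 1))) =-185409 / 175100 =-1.06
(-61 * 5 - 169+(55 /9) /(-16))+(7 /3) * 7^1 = -65959 /144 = -458.05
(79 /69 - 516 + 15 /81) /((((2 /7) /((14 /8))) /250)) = -978805625 /1242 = -788088.26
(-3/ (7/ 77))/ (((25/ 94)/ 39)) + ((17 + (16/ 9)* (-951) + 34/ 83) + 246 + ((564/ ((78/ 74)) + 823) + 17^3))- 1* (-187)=15513314/ 80925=191.70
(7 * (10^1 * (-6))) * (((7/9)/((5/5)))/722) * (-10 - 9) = 490/57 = 8.60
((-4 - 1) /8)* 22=-55 /4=-13.75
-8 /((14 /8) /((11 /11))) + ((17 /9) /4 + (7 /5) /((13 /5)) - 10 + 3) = -34597 /3276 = -10.56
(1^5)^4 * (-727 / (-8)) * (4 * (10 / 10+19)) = 7270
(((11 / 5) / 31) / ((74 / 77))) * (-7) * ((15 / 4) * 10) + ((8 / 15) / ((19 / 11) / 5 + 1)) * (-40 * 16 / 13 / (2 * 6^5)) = -842891555 / 43480476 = -19.39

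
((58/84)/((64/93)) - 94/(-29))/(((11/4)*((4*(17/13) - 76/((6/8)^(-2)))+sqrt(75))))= -2797412085/64374728264 - 93199275*sqrt(3)/16093682066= -0.05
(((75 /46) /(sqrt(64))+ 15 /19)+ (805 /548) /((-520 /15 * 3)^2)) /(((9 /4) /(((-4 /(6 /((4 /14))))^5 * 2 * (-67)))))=5516754582880 /371901296051649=0.01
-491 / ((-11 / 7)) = 3437 / 11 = 312.45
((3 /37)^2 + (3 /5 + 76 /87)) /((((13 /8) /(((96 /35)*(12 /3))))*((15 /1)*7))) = 902598656 /9483576375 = 0.10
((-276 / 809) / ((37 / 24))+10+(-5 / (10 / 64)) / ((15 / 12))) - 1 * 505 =-520.82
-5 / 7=-0.71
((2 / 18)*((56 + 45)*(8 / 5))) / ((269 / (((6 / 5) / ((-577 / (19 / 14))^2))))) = 145844 / 329125286175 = 0.00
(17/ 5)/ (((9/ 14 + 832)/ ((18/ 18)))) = 0.00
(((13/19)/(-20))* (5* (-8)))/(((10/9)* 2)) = 0.62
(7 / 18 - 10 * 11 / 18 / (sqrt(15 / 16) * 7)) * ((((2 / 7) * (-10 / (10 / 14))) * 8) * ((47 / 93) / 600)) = -658 / 62775 + 8272 * sqrt(15) / 1318275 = 0.01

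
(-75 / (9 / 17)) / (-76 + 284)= -425 / 624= -0.68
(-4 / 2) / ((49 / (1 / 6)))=-1 / 147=-0.01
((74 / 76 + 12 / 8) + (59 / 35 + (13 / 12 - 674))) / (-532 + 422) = 485153 / 79800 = 6.08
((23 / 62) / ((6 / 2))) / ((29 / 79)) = 1817 / 5394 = 0.34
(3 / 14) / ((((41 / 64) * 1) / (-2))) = -192 / 287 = -0.67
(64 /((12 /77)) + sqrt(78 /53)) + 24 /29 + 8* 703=sqrt(4134) /53 + 525088 /87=6036.71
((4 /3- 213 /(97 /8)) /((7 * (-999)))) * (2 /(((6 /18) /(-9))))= -9448 /75369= -0.13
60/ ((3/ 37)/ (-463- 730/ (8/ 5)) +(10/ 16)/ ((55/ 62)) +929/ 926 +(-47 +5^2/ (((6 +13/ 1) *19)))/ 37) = 60032644338480/ 439537409447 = 136.58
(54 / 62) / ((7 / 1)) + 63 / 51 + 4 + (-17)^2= 294.36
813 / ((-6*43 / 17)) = -4607 / 86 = -53.57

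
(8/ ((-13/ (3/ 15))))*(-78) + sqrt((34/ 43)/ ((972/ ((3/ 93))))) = sqrt(135966)/ 71982 + 48/ 5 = 9.61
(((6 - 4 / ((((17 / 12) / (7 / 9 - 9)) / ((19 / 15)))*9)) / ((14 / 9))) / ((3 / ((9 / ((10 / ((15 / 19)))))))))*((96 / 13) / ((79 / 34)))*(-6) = -18376128 / 682955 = -26.91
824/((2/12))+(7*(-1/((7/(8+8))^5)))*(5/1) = 6627664/2401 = 2760.38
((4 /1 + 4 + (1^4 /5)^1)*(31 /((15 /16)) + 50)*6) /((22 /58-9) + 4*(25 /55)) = -2328062 /3875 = -600.79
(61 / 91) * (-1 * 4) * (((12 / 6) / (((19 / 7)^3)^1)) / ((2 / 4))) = -47824 / 89167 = -0.54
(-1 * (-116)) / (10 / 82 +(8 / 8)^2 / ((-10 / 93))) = -47560 / 3763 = -12.64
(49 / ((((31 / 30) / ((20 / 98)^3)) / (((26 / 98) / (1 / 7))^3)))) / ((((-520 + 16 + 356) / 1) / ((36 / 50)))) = -11863800 / 944603821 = -0.01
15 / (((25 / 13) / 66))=2574 / 5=514.80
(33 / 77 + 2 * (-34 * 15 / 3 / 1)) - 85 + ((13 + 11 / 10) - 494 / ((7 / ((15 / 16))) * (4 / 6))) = -40777 / 80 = -509.71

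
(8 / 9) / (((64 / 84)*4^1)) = 7 / 24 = 0.29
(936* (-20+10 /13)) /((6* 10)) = -300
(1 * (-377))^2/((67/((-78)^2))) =12906161.73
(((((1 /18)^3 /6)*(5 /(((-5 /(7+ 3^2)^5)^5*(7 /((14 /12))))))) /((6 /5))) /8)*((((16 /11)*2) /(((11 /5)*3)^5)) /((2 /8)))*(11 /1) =-7922816251426433759354395033600 /770301940419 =-10285338561028259778.61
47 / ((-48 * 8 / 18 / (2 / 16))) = -0.28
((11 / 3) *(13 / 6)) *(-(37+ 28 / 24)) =-32747 / 108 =-303.21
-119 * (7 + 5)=-1428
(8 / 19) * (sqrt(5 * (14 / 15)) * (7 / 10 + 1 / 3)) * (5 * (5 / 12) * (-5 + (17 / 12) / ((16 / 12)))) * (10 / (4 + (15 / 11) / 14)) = -18.82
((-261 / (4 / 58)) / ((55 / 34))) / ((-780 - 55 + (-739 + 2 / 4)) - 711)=85782 / 83765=1.02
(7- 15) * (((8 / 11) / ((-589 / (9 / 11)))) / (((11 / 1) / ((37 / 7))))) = 21312 / 5487713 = 0.00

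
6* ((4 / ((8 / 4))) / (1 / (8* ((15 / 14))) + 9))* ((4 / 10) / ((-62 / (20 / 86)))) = -1440 / 729151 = -0.00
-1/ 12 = -0.08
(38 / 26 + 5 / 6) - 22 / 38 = 2543 / 1482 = 1.72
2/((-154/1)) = -1/77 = -0.01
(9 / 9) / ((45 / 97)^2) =9409 / 2025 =4.65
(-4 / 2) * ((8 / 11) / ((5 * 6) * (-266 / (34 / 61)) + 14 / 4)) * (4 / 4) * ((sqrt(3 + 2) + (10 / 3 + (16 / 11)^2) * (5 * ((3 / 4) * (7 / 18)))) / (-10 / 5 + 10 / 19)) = -3194470 / 5829712119 - 2584 * sqrt(5) / 37472897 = -0.00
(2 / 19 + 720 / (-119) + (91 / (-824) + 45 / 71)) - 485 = -64871790049 / 132277544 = -490.42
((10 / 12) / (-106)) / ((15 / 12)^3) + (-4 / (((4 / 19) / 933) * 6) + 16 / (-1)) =-23615507 / 7950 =-2970.50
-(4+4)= -8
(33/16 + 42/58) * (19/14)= 24567/6496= 3.78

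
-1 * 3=-3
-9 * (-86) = 774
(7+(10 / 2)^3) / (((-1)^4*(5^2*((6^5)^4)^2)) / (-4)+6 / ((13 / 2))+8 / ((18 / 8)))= -3861 / 2443745095382370134276789030092669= -0.00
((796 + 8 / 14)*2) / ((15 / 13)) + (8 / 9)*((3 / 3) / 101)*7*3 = 4881512 / 3535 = 1380.91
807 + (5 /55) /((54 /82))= 239720 /297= 807.14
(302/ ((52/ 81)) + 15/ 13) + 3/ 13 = 12267/ 26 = 471.81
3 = 3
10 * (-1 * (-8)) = 80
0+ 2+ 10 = 12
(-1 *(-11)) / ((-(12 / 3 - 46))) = 11 / 42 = 0.26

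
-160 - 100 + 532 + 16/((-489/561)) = 41344/163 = 253.64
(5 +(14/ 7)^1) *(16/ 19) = 112/ 19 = 5.89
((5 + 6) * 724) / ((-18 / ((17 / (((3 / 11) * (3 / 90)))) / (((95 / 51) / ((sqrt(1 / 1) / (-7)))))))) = 63452.52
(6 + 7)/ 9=13/ 9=1.44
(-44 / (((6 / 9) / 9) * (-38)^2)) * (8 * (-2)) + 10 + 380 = 143166 / 361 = 396.58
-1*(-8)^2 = -64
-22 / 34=-11 / 17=-0.65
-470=-470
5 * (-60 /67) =-300 /67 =-4.48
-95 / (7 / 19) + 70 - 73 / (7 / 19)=-386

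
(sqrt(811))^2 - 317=494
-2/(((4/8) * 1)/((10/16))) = -2.50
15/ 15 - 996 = -995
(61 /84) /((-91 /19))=-1159 /7644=-0.15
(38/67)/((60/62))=589/1005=0.59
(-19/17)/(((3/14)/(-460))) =2399.22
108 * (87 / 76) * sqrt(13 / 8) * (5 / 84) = 3915 * sqrt(26) / 2128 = 9.38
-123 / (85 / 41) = -5043 / 85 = -59.33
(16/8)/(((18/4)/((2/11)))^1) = 8/99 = 0.08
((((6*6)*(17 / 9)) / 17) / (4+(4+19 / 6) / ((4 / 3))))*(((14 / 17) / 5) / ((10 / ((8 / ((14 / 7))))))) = 896 / 31875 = 0.03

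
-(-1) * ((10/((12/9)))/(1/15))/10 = 45/4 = 11.25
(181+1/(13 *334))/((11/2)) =785903/23881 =32.91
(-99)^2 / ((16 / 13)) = 127413 / 16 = 7963.31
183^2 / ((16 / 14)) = 29302.88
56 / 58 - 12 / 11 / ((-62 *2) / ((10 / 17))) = 0.97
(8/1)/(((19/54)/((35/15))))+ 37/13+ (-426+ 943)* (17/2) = 2198497/494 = 4450.40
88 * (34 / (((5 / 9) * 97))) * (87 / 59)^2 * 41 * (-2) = -16713078624 / 1688285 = -9899.44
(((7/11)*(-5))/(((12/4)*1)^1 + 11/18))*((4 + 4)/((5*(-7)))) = 144/715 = 0.20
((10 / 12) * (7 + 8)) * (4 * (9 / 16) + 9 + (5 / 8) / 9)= 20375 / 144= 141.49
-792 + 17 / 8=-6319 / 8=-789.88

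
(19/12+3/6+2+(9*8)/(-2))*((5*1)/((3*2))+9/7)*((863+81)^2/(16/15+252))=-4746273880/19929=-238159.16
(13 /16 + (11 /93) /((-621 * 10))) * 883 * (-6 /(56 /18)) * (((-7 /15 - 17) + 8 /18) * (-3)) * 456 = -24120749754487 /748650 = -32218993.86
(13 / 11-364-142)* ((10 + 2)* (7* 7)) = -3265164 / 11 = -296833.09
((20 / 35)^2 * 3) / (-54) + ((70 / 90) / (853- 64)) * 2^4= -824 / 347949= -0.00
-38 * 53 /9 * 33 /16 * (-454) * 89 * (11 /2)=2461674941 /24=102569789.21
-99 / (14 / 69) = -6831 / 14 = -487.93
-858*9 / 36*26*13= -72501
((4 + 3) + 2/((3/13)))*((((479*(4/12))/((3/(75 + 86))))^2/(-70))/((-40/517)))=20644916938877/97200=212396264.80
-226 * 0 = 0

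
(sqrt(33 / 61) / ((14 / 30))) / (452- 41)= 5 * sqrt(2013) / 58499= 0.00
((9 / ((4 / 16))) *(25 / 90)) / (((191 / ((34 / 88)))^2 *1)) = 1445 / 35313608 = 0.00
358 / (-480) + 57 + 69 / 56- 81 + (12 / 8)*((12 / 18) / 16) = -19699 / 840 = -23.45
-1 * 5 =-5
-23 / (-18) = 23 / 18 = 1.28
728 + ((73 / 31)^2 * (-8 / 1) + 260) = 906836 / 961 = 943.64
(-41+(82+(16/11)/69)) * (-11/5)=-6227/69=-90.25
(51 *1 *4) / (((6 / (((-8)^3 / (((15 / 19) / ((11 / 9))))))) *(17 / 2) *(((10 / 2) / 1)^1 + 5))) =-214016 / 675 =-317.06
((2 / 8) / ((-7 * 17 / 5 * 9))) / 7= -5 / 29988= -0.00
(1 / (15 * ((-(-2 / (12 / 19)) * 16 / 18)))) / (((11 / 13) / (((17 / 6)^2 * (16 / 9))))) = 3757 / 9405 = 0.40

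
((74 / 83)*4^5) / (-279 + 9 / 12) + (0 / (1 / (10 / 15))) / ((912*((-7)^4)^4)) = -303104 / 92379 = -3.28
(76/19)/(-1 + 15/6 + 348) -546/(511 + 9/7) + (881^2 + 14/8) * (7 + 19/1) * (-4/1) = -101168102923727/1253307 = -80720927.05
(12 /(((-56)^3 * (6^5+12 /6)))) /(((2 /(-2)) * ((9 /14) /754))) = 377 /36587712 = 0.00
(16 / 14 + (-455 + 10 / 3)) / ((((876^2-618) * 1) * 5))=-9461 / 80509590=-0.00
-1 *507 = -507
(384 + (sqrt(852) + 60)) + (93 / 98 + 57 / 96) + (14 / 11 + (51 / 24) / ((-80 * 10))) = 476.00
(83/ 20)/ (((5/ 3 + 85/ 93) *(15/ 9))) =7719/ 8000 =0.96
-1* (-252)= 252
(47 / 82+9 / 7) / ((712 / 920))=122705 / 51086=2.40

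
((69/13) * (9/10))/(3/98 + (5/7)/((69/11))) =2099601/63505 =33.06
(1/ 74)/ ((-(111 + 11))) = -0.00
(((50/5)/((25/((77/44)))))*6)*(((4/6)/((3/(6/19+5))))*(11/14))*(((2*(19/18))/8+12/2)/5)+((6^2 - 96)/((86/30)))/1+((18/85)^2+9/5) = -3621475933/255002040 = -14.20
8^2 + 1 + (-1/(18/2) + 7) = 647/9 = 71.89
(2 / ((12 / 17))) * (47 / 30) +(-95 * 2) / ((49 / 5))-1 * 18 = -290609 / 8820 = -32.95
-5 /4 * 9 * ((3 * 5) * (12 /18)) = -225 /2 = -112.50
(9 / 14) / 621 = 1 / 966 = 0.00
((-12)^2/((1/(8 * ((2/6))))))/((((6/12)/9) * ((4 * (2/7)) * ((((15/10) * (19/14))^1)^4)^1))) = 137682944/390963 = 352.16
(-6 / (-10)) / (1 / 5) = 3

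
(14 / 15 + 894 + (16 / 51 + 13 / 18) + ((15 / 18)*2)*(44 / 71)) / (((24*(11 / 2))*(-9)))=-97441343 / 129052440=-0.76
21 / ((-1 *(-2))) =21 / 2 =10.50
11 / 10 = 1.10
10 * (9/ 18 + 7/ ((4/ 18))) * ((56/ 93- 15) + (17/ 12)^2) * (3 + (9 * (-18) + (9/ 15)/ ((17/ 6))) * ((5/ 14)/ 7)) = 1614033340/ 77469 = 20834.57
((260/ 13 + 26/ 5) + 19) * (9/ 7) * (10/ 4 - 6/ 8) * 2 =1989/ 10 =198.90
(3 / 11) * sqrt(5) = 3 * sqrt(5) / 11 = 0.61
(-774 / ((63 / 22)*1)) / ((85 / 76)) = -241.67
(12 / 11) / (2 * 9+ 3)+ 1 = 81 / 77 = 1.05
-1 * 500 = -500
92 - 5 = 87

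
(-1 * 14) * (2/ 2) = -14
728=728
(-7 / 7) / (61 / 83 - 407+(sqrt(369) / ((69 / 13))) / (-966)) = 0.00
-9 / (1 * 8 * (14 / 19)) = -171 / 112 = -1.53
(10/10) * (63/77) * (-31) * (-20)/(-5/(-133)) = 148428/11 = 13493.45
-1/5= -0.20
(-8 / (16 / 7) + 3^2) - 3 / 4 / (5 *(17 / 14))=457 / 85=5.38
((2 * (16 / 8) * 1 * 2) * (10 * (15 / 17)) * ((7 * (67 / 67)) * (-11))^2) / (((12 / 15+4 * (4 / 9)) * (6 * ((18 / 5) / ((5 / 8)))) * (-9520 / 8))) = -529375 / 134096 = -3.95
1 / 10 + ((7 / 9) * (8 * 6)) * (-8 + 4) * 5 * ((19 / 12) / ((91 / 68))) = -1033483 / 1170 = -883.32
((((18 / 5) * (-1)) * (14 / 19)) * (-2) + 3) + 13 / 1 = 2024 / 95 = 21.31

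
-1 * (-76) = 76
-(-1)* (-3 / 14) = -3 / 14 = -0.21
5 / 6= 0.83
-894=-894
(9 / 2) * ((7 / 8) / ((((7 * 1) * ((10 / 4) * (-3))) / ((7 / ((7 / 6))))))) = -0.45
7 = 7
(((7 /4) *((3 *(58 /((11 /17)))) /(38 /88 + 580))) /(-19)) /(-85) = 406 /808735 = 0.00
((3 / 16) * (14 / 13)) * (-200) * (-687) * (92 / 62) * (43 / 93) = 237805050 / 12493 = 19035.06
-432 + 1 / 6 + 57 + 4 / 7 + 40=-14039 / 42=-334.26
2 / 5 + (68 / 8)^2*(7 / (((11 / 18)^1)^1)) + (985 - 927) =97459 / 110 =885.99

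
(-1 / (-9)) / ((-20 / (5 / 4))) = -1 / 144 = -0.01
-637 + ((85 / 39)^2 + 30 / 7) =-6685934 / 10647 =-627.96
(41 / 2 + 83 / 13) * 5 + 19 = 3989 / 26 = 153.42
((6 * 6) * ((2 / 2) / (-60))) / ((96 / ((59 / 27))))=-59 / 4320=-0.01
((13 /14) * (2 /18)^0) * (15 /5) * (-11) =-429 /14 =-30.64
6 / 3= 2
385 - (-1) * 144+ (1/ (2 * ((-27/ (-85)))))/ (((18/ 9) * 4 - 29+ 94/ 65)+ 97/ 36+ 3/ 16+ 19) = 34626517/ 65373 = 529.68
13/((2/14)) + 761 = 852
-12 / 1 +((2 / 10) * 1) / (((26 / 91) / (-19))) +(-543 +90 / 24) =-11291 / 20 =-564.55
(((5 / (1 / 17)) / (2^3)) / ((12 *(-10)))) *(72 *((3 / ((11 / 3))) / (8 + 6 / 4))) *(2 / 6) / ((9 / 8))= -34 / 209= -0.16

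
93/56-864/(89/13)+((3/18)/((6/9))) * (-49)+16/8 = -671801/4984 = -134.79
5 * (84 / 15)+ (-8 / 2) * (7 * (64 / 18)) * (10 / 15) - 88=-3412 / 27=-126.37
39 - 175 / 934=36251 / 934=38.81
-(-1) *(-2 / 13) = -2 / 13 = -0.15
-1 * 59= -59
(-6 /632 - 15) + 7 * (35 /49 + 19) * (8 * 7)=7712.99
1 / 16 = 0.06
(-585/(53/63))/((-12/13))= 753.33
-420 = -420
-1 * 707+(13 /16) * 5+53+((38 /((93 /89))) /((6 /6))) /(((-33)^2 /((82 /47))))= -49495000397 /76160304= -649.88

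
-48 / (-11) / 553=48 / 6083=0.01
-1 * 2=-2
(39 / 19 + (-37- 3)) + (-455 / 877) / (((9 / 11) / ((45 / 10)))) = -1359729 / 33326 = -40.80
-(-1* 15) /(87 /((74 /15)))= 74 /87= 0.85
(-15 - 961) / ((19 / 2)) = -1952 / 19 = -102.74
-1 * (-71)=71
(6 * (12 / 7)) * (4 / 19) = 2.17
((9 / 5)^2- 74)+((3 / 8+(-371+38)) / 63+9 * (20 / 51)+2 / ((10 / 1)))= -5162959 / 71400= -72.31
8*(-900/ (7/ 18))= -129600/ 7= -18514.29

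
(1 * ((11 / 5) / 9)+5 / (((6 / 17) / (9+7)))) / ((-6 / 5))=-10211 / 54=-189.09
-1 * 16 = -16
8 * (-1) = -8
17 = 17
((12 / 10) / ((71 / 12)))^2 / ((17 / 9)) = 46656 / 2142425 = 0.02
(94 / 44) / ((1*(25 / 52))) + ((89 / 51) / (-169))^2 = 90781089017 / 20428969275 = 4.44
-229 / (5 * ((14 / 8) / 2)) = -1832 / 35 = -52.34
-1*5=-5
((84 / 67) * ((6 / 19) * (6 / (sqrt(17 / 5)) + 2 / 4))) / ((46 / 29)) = 3654 / 29279 + 43848 * sqrt(85) / 497743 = 0.94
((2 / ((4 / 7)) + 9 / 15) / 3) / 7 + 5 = 1091 / 210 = 5.20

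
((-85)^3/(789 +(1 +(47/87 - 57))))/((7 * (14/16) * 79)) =-12571500/7265867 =-1.73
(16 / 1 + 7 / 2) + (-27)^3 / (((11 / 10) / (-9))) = 3543369 / 22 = 161062.23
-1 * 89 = -89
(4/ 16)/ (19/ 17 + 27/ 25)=0.11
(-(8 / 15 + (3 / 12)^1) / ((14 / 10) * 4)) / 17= -47 / 5712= -0.01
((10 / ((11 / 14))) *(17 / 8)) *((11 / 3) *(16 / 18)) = 2380 / 27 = 88.15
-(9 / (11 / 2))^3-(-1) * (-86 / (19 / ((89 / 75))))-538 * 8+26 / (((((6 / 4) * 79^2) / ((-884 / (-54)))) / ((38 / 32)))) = -2757342345093761 / 639206028450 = -4313.70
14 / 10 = 7 / 5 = 1.40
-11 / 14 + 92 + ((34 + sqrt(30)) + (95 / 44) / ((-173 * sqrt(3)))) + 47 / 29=-95 * sqrt(3) / 22836 + sqrt(30) + 51495 / 406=132.30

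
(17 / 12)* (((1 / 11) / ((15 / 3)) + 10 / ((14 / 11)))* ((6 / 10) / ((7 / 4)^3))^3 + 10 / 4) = 165801118952519 / 46608416085000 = 3.56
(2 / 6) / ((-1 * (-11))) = 1 / 33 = 0.03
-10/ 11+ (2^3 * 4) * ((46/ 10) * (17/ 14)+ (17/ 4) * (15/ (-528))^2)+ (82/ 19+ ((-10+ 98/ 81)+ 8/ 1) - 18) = 34093998353/ 208565280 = 163.47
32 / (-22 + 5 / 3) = -1.57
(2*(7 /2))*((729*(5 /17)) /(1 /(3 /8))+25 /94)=3609515 /6392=564.69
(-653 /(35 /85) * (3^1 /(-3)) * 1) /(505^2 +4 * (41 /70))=55505 /8925957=0.01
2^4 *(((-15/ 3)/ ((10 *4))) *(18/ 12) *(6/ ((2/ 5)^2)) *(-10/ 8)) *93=104625/ 8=13078.12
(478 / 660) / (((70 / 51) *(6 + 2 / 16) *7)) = 0.01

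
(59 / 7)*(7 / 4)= 59 / 4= 14.75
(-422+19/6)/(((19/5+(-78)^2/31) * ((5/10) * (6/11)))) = -7.68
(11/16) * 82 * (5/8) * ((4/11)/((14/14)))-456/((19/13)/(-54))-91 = 268317/16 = 16769.81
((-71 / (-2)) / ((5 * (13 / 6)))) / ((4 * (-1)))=-213 / 260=-0.82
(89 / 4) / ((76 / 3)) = 267 / 304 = 0.88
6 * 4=24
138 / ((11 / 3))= 414 / 11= 37.64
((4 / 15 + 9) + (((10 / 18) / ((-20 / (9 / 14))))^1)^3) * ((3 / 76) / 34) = 24410609 / 2268958720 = 0.01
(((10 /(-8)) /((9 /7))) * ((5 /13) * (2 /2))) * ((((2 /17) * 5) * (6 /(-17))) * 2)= 1750 /11271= 0.16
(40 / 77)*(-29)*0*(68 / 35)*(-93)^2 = 0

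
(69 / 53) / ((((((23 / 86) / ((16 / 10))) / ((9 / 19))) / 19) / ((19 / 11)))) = 121.08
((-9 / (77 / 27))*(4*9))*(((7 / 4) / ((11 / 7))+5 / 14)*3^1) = -2972133 / 5929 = -501.29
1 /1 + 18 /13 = 31 /13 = 2.38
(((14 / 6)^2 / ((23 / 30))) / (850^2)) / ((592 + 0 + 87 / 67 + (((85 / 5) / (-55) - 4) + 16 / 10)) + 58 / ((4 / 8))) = 0.00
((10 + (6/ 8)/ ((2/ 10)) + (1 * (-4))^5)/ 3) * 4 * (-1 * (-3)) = -4041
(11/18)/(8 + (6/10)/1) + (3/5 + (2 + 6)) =33557/3870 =8.67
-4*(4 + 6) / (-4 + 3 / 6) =80 / 7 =11.43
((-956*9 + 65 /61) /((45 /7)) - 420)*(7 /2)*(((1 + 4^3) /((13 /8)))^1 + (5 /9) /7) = -2437308265 /9882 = -246641.19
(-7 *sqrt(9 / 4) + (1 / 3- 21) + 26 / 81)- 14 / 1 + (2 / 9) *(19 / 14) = -50513 / 1134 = -44.54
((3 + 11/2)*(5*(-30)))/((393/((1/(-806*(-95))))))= -85/2006134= -0.00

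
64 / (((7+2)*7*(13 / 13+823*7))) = 32 / 181503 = 0.00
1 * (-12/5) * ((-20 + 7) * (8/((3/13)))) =5408/5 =1081.60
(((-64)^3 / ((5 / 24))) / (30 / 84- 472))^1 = 29360128 / 11005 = 2667.89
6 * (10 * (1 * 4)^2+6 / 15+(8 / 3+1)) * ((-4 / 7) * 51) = -1004088 / 35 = -28688.23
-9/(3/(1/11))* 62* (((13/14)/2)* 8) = -4836/77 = -62.81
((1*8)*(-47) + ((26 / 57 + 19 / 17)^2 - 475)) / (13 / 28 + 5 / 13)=-999.55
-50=-50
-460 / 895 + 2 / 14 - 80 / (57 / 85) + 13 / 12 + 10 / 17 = -573071353 / 4856628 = -118.00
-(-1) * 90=90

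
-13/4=-3.25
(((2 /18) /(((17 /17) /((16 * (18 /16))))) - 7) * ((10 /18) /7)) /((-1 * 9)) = 25 /567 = 0.04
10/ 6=5/ 3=1.67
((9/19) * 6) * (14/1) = 756/19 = 39.79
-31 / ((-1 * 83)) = 0.37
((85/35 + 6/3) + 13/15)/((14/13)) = 3614/735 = 4.92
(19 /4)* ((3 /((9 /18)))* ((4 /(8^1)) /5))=57 /20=2.85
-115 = -115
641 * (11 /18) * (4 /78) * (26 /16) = 7051 /216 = 32.64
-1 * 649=-649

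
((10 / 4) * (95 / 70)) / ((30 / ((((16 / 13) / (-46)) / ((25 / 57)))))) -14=-732911 / 52325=-14.01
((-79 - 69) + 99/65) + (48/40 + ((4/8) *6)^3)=-7688/65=-118.28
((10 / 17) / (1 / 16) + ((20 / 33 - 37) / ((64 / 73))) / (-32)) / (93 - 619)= -0.02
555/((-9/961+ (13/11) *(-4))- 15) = -28.12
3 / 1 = 3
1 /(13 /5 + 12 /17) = 85 /281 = 0.30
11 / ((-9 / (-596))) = 6556 / 9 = 728.44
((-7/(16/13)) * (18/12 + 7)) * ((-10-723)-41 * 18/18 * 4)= 1387659/32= 43364.34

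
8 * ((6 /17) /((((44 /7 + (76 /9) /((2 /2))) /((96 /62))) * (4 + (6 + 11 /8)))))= 5184 /198679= 0.03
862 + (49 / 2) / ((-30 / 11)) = 51181 / 60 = 853.02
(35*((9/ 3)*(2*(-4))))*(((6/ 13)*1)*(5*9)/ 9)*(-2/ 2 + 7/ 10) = 581.54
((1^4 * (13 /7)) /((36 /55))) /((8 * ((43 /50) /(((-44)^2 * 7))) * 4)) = 2162875 /1548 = 1397.21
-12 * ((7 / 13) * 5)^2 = -14700 / 169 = -86.98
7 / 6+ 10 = 67 / 6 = 11.17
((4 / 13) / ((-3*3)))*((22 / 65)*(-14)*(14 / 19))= 17248 / 144495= 0.12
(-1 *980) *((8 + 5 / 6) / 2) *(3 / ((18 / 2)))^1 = -12985 / 9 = -1442.78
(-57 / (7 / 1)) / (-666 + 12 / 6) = 57 / 4648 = 0.01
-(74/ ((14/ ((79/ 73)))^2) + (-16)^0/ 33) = -8142503/ 17233986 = -0.47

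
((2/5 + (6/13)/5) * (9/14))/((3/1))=48/455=0.11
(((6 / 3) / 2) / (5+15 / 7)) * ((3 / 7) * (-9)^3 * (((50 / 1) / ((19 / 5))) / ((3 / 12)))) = -43740 / 19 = -2302.11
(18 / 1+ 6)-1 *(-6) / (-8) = 93 / 4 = 23.25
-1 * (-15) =15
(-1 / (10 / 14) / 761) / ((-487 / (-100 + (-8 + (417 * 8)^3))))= 259881978636 / 1853035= 140246.66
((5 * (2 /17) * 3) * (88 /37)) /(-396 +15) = -880 /79883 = -0.01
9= 9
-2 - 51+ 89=36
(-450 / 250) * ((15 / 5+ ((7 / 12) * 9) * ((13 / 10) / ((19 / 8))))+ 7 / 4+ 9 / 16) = -111987 / 7600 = -14.74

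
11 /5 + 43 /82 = 1117 /410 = 2.72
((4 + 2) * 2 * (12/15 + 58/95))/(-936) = -67/3705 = -0.02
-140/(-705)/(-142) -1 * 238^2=-567063098/10011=-56644.00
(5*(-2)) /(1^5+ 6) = -10 /7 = -1.43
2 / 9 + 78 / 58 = 409 / 261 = 1.57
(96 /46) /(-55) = -0.04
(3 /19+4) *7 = 553 /19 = 29.11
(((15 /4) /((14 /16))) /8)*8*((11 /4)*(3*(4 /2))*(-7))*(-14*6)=41580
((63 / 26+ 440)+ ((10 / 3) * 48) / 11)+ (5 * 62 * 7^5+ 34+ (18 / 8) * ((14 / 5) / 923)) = 264519204414 / 50765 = 5210660.98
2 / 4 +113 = 227 / 2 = 113.50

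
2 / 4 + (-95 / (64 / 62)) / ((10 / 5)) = -2913 / 64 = -45.52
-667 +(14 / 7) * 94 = -479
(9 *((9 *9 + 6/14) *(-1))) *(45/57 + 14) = -10838.57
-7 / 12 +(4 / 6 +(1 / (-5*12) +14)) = 211 / 15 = 14.07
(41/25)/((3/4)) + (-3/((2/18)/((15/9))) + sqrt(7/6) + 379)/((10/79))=79 *sqrt(42)/60 + 198059/75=2649.32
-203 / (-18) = 203 / 18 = 11.28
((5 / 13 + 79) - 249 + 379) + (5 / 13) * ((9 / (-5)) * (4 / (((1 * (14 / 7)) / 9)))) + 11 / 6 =15503 / 78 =198.76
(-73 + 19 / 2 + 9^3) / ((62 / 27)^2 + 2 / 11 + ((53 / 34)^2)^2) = 7131550164552 / 121727776451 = 58.59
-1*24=-24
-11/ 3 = -3.67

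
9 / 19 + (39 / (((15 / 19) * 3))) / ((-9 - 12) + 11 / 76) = -142693 / 451725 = -0.32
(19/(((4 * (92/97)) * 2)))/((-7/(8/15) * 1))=-1843/9660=-0.19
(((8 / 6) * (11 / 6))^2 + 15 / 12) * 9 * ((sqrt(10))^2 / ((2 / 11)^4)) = 171372905 / 288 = 595044.81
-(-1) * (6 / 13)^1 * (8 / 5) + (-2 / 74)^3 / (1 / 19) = 2430109 / 3292445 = 0.74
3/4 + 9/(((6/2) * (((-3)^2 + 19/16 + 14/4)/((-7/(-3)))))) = 1105/876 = 1.26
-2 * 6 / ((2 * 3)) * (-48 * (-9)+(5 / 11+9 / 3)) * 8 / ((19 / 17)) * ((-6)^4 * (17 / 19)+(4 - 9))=-28581278560 / 3971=-7197501.53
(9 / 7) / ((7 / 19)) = 171 / 49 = 3.49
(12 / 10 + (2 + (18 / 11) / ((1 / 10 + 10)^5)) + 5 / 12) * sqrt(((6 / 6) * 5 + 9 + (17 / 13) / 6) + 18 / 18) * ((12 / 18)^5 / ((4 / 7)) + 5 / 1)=31886489445672377 * sqrt(92586) / 131477573631329640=73.80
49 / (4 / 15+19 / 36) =8820 / 143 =61.68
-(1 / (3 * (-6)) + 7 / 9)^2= -0.52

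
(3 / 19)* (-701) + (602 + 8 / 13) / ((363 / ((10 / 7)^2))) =-471394193 / 4393389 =-107.30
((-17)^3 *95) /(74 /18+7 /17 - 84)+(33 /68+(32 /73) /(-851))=793917519955 /135179648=5873.06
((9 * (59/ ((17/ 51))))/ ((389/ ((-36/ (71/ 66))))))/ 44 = -3.11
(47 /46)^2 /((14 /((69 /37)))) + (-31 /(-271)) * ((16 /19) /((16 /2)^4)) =1092102203 /7852183808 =0.14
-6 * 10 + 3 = -57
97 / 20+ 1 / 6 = 301 / 60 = 5.02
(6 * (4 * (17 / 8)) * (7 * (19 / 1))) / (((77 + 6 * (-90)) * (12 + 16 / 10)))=-1995 / 1852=-1.08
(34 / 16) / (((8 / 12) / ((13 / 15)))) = 221 / 80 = 2.76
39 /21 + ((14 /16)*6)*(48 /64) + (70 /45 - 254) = -248623 /1008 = -246.65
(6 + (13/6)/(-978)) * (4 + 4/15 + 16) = 534964/4401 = 121.56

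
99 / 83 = 1.19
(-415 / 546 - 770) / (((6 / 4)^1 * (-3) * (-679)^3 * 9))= -420835 / 6922404750807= -0.00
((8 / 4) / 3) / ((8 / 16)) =4 / 3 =1.33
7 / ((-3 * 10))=-7 / 30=-0.23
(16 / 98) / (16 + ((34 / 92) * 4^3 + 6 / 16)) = 1472 / 360885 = 0.00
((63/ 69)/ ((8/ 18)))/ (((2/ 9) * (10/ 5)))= 1701/ 368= 4.62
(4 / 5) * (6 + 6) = 9.60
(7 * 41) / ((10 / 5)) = 287 / 2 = 143.50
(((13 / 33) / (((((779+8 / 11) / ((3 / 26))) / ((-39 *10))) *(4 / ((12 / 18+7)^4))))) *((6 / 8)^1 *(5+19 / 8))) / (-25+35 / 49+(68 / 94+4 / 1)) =5.55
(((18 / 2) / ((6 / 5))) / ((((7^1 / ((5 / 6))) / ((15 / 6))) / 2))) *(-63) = -1125 / 4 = -281.25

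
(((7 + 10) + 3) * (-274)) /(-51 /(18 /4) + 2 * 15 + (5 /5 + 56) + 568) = -16440 /1931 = -8.51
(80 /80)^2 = 1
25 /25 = 1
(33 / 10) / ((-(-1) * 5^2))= 33 / 250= 0.13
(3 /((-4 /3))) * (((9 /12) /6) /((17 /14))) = -63 /272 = -0.23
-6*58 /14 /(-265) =174 /1855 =0.09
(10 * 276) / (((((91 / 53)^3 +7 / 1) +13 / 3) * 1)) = 1232701560 / 7322531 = 168.34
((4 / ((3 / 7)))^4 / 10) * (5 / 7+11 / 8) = 71344 / 45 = 1585.42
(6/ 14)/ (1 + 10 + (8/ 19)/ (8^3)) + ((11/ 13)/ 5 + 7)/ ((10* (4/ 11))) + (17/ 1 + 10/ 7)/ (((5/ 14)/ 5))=260.01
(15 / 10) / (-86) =-3 / 172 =-0.02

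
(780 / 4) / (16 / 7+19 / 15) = 20475 / 373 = 54.89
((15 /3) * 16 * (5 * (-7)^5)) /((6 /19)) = -63866600 /3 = -21288866.67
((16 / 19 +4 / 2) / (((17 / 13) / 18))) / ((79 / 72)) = 909792 / 25517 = 35.65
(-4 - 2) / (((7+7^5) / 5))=-15 / 8407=-0.00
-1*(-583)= 583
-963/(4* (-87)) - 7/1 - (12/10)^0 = -607/116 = -5.23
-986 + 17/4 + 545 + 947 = 2041/4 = 510.25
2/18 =0.11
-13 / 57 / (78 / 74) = -37 / 171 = -0.22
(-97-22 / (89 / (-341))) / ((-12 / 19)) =7163 / 356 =20.12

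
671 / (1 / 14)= 9394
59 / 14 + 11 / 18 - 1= 241 / 63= 3.83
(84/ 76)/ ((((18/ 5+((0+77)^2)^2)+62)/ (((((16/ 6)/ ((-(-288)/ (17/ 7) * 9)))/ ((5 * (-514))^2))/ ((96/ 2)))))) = 1/ 4035718679390357760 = 0.00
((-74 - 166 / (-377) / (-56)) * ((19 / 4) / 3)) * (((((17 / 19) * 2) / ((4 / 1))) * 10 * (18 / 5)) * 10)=-199212885 / 10556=-18872.01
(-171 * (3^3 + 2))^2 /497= 24591681 /497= 49480.24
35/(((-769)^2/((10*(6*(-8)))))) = -16800/591361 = -0.03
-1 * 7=-7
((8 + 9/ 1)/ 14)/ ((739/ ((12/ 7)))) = 102/ 36211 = 0.00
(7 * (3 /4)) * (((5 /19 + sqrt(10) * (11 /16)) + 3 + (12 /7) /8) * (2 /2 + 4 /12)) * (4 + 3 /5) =1771 * sqrt(10) /80 + 4255 /38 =181.98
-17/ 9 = -1.89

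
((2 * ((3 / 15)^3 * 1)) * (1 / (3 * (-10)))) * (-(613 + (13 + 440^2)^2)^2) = 1405199774807335561924 / 1875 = 749439879897245633.03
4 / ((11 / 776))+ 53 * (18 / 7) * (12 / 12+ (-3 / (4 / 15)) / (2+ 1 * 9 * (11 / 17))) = 4557097 / 20482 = 222.49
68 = 68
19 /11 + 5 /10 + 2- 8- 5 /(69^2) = -395273 /104742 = -3.77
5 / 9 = 0.56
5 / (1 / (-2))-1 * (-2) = -8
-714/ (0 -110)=357/ 55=6.49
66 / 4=33 / 2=16.50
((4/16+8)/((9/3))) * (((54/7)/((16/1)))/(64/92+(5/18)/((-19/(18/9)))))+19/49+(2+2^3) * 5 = 215256675/4109728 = 52.38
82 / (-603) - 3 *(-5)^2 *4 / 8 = -45389 / 1206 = -37.64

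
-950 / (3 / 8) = -7600 / 3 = -2533.33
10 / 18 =5 / 9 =0.56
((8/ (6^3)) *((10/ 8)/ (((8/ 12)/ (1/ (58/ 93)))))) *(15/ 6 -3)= -155/ 2784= -0.06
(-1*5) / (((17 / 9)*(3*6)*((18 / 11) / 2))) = -55 / 306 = -0.18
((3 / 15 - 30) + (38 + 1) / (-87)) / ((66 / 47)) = -34357 / 1595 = -21.54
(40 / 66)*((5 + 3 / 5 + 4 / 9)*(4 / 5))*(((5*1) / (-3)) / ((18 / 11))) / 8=-272 / 729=-0.37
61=61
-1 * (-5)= 5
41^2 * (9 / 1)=15129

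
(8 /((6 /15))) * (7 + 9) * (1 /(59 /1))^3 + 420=86259500 /205379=420.00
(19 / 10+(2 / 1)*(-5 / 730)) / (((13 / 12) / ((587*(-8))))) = -38798352 / 4745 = -8176.68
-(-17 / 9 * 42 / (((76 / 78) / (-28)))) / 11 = -43316 / 209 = -207.25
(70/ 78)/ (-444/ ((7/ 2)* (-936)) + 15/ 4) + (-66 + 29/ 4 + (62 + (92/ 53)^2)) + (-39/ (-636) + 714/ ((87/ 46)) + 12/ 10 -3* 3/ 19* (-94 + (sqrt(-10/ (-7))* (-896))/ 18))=64* sqrt(70)/ 19 + 28225509441379/ 65671414370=457.98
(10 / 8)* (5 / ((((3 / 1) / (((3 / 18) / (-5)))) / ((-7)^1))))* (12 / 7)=5 / 6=0.83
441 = 441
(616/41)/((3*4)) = 154/123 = 1.25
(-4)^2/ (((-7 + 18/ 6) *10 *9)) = -2/ 45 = -0.04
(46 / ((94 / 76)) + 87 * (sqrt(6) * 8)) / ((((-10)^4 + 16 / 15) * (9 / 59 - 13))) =-76995 * sqrt(6) / 14214016 - 386745 / 1336117504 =-0.01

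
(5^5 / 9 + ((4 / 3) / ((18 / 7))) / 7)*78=243802 / 9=27089.11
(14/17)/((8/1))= 7/68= 0.10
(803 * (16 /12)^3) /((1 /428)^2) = 348673782.52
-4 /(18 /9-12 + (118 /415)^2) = 344450 /854163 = 0.40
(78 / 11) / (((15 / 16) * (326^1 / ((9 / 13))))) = 0.02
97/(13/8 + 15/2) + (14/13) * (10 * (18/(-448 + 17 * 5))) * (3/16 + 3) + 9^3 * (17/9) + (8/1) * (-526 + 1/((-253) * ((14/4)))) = -104346272185/36974938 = -2822.08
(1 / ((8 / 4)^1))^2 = 1 / 4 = 0.25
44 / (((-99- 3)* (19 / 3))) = -22 / 323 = -0.07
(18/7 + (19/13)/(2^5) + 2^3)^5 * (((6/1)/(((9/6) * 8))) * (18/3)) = 84743809798407092143071/209390441785720832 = 404716.71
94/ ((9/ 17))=1598/ 9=177.56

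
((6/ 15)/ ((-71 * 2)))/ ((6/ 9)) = -3/ 710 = -0.00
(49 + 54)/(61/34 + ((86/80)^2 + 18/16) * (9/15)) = 32.57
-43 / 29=-1.48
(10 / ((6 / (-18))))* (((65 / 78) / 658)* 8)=-100 / 329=-0.30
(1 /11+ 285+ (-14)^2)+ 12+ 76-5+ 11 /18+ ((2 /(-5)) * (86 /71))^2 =14096838907 /24952950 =564.94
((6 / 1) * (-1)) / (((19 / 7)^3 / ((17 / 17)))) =-2058 / 6859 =-0.30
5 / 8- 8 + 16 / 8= -43 / 8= -5.38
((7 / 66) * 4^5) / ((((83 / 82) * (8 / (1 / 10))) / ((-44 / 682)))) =-36736 / 424545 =-0.09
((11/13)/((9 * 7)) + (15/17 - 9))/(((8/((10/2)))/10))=-2820875/55692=-50.65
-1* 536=-536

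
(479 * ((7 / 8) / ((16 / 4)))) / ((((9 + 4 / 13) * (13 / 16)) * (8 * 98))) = 479 / 27104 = 0.02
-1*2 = -2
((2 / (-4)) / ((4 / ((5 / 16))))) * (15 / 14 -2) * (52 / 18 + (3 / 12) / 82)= 0.10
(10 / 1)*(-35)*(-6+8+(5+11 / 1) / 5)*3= -5460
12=12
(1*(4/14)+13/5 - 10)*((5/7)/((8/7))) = -249/56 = -4.45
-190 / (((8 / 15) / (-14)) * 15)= 665 / 2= 332.50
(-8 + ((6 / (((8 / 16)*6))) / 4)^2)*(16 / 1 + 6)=-341 / 2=-170.50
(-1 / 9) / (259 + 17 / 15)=-5 / 11706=-0.00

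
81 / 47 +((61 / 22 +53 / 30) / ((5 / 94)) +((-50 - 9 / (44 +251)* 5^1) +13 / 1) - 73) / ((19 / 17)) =-890058254 / 43466775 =-20.48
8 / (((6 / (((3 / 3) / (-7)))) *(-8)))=1 / 42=0.02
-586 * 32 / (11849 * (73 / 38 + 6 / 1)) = -712576 / 3566549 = -0.20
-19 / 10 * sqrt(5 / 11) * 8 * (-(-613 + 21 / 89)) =-4144736 * sqrt(55) / 4895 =-6279.51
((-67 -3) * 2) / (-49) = 20 / 7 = 2.86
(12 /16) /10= 3 /40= 0.08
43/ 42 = 1.02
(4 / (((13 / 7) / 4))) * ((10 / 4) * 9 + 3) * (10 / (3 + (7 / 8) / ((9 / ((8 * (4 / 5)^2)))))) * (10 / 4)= 16065000 / 10231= 1570.23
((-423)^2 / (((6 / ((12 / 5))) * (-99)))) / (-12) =6627 / 110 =60.25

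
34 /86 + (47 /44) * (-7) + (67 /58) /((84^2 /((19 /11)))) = -1370823749 /193574304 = -7.08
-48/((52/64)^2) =-12288/169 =-72.71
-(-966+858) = 108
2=2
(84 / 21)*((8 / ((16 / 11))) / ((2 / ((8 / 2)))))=44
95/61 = 1.56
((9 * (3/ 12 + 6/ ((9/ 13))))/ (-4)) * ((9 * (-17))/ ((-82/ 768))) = -1178712/ 41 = -28749.07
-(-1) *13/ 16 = 13/ 16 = 0.81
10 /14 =5 /7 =0.71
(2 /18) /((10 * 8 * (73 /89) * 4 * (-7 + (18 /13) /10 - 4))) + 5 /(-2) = -74215877 /29685888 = -2.50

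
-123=-123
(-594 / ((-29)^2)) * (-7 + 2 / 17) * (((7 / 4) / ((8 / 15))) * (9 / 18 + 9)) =69324255 / 457504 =151.53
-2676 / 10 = -267.60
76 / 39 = 1.95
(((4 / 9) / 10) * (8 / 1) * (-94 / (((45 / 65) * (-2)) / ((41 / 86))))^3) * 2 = 24109.59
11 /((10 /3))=33 /10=3.30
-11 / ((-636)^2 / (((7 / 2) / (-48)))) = 77 / 38831616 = 0.00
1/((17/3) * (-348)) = -1/1972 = -0.00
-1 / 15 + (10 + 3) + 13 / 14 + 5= 3961 / 210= 18.86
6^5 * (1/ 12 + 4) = 31752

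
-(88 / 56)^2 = -121 / 49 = -2.47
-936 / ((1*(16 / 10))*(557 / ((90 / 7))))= -52650 / 3899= -13.50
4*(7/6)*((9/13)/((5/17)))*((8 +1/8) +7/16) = 94.06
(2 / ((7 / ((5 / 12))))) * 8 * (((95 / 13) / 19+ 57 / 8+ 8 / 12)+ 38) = 72035 / 1638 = 43.98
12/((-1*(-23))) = 12/23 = 0.52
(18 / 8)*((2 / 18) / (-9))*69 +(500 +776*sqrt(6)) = 5977 / 12 +776*sqrt(6) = 2398.89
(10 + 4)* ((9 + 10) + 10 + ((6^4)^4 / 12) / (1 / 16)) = 52660718272918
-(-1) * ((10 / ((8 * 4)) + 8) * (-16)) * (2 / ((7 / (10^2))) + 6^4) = -176168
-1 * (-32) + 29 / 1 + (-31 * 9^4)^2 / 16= 2585493741.06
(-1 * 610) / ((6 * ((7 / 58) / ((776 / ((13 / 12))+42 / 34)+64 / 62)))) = -87087144710 / 143871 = -605314.10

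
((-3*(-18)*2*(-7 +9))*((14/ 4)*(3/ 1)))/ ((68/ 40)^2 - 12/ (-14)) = 1587600/ 2623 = 605.26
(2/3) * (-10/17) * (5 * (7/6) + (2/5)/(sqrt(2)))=-350/153 - 4 * sqrt(2)/51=-2.40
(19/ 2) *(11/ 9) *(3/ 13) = 209/ 78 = 2.68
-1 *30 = -30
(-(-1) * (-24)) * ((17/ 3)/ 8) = -17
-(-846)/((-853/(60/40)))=-1269/853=-1.49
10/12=5/6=0.83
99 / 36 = 11 / 4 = 2.75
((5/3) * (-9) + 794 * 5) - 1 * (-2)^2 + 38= 3989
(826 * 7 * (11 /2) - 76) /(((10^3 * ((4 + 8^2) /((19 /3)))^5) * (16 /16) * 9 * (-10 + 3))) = -116376653 /32975213322240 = -0.00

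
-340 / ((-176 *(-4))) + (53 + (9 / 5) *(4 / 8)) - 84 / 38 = 856173 / 16720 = 51.21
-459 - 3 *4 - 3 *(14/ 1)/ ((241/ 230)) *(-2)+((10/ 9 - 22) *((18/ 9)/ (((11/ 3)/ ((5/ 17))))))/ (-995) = -10515298433/ 26904999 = -390.83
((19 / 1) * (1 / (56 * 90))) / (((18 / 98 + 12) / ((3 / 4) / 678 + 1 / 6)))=12103 / 233145216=0.00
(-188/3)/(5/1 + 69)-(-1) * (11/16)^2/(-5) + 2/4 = -62711/142080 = -0.44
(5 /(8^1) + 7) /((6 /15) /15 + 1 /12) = 1525 /22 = 69.32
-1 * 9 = -9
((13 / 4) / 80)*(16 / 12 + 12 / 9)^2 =13 / 45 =0.29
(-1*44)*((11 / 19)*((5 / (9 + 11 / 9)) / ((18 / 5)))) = -3025 / 874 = -3.46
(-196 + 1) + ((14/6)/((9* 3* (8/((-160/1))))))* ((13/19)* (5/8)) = -602485/3078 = -195.74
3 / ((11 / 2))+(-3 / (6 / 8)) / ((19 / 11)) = -370 / 209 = -1.77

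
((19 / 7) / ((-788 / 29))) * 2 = -551 / 2758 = -0.20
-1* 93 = -93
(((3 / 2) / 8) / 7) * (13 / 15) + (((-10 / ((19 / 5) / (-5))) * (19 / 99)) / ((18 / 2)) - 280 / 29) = -135312893 / 14469840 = -9.35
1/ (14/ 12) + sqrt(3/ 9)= 1.43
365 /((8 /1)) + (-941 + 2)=-7147 /8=-893.38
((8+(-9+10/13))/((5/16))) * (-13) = 48/5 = 9.60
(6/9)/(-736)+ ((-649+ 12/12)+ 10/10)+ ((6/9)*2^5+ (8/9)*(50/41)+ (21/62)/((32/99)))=-10499223451/16838208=-623.54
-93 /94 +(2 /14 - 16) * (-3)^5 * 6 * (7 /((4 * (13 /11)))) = 20916957 /611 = 34233.97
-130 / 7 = -18.57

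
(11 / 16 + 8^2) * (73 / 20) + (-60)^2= 245511 / 64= 3836.11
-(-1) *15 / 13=15 / 13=1.15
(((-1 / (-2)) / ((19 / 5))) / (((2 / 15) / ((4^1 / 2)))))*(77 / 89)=5775 / 3382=1.71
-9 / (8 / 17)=-153 / 8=-19.12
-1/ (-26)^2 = -1/ 676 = -0.00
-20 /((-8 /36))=90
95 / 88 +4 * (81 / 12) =2471 / 88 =28.08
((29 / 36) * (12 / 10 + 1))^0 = 1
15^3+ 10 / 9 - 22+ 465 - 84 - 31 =33337 / 9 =3704.11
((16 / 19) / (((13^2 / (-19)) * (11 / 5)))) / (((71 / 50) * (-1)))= 0.03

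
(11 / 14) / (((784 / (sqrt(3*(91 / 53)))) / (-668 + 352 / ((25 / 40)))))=-1441*sqrt(14469) / 727160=-0.24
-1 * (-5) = 5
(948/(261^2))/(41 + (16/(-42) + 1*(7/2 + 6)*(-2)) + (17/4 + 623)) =8848/412548345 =0.00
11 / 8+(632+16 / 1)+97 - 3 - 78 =5323 / 8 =665.38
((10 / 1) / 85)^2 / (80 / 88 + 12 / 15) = 0.01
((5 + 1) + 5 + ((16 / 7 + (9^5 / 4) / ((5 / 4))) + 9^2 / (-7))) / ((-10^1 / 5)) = -413403 / 70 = -5905.76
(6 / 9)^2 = 4 / 9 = 0.44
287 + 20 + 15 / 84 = 8601 / 28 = 307.18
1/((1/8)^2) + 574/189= 1810/27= 67.04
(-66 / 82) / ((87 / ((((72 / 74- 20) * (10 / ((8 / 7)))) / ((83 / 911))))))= 61729360 / 3651419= 16.91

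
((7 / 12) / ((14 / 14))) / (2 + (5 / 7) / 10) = 49 / 174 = 0.28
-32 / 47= -0.68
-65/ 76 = -0.86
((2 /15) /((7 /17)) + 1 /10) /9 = 89 /1890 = 0.05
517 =517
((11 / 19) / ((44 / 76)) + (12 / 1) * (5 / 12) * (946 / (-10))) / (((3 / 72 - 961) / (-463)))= -5244864 / 23063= -227.41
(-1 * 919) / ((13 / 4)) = -3676 / 13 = -282.77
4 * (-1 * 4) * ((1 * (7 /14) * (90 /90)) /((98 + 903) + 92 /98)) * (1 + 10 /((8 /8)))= -4312 /49095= -0.09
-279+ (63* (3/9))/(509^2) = -72283578/259081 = -279.00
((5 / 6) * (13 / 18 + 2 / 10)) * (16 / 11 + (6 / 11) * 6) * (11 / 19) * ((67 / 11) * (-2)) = -144586 / 5643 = -25.62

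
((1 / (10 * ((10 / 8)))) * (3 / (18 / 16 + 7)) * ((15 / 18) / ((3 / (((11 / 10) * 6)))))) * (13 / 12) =22 / 375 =0.06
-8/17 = -0.47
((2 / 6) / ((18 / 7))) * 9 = 7 / 6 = 1.17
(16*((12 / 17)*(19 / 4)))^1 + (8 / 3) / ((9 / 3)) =8344 / 153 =54.54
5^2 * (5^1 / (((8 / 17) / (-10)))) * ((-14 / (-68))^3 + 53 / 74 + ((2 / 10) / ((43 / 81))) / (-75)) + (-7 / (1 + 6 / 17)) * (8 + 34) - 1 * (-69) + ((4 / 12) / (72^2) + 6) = -337915057945537 / 164468263104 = -2054.59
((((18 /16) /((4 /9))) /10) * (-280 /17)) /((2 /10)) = -2835 /136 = -20.85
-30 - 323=-353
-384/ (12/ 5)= -160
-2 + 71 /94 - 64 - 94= -14969 /94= -159.24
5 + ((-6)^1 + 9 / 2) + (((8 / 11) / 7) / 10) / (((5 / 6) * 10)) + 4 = 144399 / 19250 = 7.50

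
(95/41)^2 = 9025/1681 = 5.37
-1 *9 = -9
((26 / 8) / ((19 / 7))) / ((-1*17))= -91 / 1292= -0.07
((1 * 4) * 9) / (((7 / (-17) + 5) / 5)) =510 / 13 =39.23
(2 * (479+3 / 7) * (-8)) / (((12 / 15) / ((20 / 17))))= -1342400 / 119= -11280.67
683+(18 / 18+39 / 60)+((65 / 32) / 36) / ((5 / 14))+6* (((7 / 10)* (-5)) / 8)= 1964687 / 2880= 682.18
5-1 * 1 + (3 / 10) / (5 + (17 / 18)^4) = 12325484 / 3042005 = 4.05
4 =4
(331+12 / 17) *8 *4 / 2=90224 / 17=5307.29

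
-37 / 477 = -0.08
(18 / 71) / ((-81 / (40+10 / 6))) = -250 / 1917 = -0.13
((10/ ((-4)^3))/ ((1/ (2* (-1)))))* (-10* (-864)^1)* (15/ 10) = 4050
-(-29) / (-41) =-29 / 41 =-0.71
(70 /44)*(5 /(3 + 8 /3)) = 525 /374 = 1.40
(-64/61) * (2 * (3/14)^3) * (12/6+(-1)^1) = -432/20923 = -0.02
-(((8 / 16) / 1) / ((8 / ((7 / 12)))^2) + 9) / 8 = -165937 / 147456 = -1.13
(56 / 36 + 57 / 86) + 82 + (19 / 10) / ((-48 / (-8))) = 654301 / 7740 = 84.54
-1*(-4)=4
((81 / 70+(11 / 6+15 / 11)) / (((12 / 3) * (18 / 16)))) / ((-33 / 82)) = -824756 / 343035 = -2.40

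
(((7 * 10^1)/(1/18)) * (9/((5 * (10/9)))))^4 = 10849813073454096/625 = 17359700917526.55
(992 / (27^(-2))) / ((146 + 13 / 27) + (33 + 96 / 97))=946988496 / 236327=4007.11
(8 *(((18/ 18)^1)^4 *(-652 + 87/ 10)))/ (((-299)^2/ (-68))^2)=-118984768/ 39962694005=-0.00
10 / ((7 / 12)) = 120 / 7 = 17.14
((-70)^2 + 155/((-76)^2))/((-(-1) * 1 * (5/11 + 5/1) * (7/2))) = 20755207/80864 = 256.67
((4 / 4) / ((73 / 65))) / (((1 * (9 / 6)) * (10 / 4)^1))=52 / 219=0.24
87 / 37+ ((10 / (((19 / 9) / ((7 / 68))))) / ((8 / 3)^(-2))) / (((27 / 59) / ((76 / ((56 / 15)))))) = 156.60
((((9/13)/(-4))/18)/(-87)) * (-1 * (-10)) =5/4524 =0.00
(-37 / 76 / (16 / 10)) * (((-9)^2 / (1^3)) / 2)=-14985 / 1216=-12.32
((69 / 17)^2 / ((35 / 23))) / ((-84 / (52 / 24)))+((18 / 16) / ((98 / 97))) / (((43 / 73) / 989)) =1869.32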